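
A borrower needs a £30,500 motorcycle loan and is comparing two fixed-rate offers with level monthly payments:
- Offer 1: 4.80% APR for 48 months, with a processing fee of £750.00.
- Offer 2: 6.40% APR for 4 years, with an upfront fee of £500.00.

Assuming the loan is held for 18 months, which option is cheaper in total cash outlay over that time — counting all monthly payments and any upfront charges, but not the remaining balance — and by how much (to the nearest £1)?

Offer 1: monthly rate = 4.8%/12 = 0.0040000; payment = 30,500 × 0.0040000 / (1 − (1+0.0040000)^−48) = £699.63.
Offer 2: monthly rate = 6.4%/12 = 0.0053333; payment = 30,500 × 0.0053333 / (1 − (1+0.0053333)^−48) = £721.90.
Over 18 months: Offer 1 costs 18 × £699.63 + £750.00 = £13,343.34; Offer 2 costs 18 × £721.90 + £500.00 = £13,494.20.
Offer 1 is cheaper by £13,494.20 − £13,343.34 = £150.86.

Offer 1 by £151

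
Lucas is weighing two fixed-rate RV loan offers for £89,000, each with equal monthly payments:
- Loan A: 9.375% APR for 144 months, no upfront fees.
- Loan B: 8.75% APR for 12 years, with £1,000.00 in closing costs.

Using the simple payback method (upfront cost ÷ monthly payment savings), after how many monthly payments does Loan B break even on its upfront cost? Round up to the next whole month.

32 months

Loan A: at 9.375% the monthly rate is 0.0078125, so the payment is 89,000 × 0.0078125 / (1 − 1.0078125^−144) = £1,031.74.
Loan B: monthly rate = 8.75%/12 = 0.0072917; payment = 89,000 × 0.0072917 / (1 − (1+0.0072917)^−144) = £1,000.36.
Monthly savings = £1,031.74 − £1,000.36 = £31.38.
Break-even = £1,000.00 / £31.38 = 31.87 → 32 months.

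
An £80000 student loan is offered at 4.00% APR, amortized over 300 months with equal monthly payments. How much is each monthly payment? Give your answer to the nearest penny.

£422.27

Monthly rate = 4%/12 = 0.0033333; payment = 80,000 × 0.0033333 / (1 − (1+0.0033333)^−300) = £422.27.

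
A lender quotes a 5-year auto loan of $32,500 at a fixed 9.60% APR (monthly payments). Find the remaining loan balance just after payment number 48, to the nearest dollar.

$7,798

With monthly rate i = 9.6%/12 = 0.0080000, the balance after k of n payments is P · [(1+i)^n − (1+i)^k] / [(1+i)^n − 1].
(1+0.0080000)^60 = 1.61299093 and (1+0.0080000)^48 = 1.46590404, so the balance is 32,500 × (1.61299093 − 1.46590404) / (1.61299093 − 1) = $7,798.36.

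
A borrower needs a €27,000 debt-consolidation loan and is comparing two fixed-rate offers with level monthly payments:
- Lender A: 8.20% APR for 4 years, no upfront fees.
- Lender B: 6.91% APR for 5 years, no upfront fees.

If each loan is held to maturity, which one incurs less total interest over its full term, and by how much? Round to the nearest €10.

Lender A by €250

Lender A: at 8.20% the monthly rate is 0.0068333, so the payment is 27,000 × 0.0068333 / (1 − 1.0068333^−48) = €661.69.
Total interest on Lender A = 48 × €661.69 − €27,000 = €4,761.12.
Lender B: monthly rate = 6.91%/12 = 0.0057583; payment = 27,000 × 0.0057583 / (1 − (1+0.0057583)^−60) = €533.49.
Total interest on Lender B = 60 × €533.49 − €27,000 = €5,009.40.
Lender A is lower by €248.28.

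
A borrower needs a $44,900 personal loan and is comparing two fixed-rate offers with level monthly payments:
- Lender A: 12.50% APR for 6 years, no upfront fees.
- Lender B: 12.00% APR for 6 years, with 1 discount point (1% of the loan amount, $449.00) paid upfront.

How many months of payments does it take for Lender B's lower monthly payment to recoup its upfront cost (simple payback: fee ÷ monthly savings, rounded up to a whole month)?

Lender A: at 12.50% the monthly rate is 0.0104167, so the payment is 44,900 × 0.0104167 / (1 − 1.0104167^−72) = $889.52.
Lender B: monthly rate = 12%/12 = 0.0100000; payment = 44,900 × 0.0100000 / (1 − (1+0.0100000)^−72) = $877.80.
Monthly savings = $889.52 − $877.80 = $11.72.
Break-even = $449.00 / $11.72 = 38.31 → 39 months.

39 months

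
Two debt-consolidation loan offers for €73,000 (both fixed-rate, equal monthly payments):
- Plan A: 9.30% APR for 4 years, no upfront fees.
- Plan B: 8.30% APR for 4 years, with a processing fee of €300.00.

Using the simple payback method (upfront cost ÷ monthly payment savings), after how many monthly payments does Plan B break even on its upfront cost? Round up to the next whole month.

Plan A: at 9.30% the monthly rate is 0.0077500, so the payment is 73,000 × 0.0077500 / (1 − 1.0077500^−48) = €1,827.02.
Plan B: at 8.30% the monthly rate is 0.0069167, so the payment is 73,000 × 0.0069167 / (1 − 1.0069167^−48) = €1,792.44.
Monthly savings = €1,827.02 − €1,792.44 = €34.58.
Break-even = €300.00 / €34.58 = 8.68 → 9 months.

9 months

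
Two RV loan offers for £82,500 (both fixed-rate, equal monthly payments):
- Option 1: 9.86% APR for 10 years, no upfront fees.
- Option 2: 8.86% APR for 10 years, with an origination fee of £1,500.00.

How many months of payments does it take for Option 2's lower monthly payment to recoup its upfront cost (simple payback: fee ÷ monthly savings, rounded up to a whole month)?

Option 1: monthly rate = 9.86%/12 = 0.0082167; payment = 82,500 × 0.0082167 / (1 − (1+0.0082167)^−120) = £1,083.86.
Option 2: monthly rate = 8.86%/12 = 0.0073833; payment = 82,500 × 0.0073833 / (1 − (1+0.0073833)^−120) = £1,038.83.
Monthly savings = £1,083.86 − £1,038.83 = £45.03.
Break-even = £1,500.00 / £45.03 = 33.31 → 34 months.

34 months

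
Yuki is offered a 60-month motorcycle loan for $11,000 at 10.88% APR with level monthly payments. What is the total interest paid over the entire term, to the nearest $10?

At 10.88% the monthly rate is 0.0090667, so the payment is 11,000 × 0.0090667 / (1 − 1.0090667^−60) = $238.51.
Total paid = 60 × $238.51 = $14,310.60; interest = $14,310.60 − $11,000 = $3,310.60.

$3,310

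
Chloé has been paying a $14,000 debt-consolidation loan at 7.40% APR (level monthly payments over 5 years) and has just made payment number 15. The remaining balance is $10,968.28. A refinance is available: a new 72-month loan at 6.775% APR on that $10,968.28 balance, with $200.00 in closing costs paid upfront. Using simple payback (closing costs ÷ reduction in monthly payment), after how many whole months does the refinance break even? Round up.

Current payment = 14,000 × 7.4%/12 / (1 − (1+0.0061667)^−60) = $279.87.
Refinanced payment = 10,968.28 × 0.0056458 / (1 − (1+0.0056458)^−72) = $185.82.
Monthly savings = $279.87 − $185.82 = $94.05.
Break-even = $200.00 / $94.05 = 2.13 → 3 months.

3 months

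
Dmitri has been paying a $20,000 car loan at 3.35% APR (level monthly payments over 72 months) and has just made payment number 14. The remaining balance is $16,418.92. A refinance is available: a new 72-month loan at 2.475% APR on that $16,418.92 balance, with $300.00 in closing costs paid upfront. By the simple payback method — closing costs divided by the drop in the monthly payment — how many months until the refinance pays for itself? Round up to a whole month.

Current payment = 20,000 × 3.35%/12 / (1 − (1+0.0027917)^−72) = $307.02.
Refinanced payment = 16,418.92 × 0.0020625 / (1 − (1+0.0020625)^−72) = $245.63.
Monthly savings = $307.02 − $245.63 = $61.39.
Break-even = $300.00 / $61.39 = 4.89 → 5 months.

5 months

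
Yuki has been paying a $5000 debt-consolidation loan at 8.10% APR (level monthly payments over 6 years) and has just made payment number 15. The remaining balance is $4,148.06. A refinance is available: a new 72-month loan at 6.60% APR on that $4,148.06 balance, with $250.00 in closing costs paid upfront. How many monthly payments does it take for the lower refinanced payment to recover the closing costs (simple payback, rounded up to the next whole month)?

Current payment = 5,000 × 8.1%/12 / (1 − (1+0.0067500)^−72) = $87.91.
Refinanced payment = 4,148.06 × 0.0055000 / (1 − (1+0.0055000)^−72) = $69.93.
Monthly savings = $87.91 − $69.93 = $17.98.
Break-even = $250.00 / $17.98 = 13.90 → 14 months.

14 months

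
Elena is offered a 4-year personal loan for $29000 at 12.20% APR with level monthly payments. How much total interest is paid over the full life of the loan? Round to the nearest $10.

At 12.20% the monthly rate is 0.0101667, so the payment is 29,000 × 0.0101667 / (1 − 1.0101667^−48) = $766.53.
Total paid = 48 × $766.53 = $36,793.44; interest = $36,793.44 − $29,000 = $7,793.44.

$7,790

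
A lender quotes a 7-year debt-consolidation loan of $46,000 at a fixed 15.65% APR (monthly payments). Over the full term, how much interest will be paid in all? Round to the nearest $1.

$29,979

Monthly rate = 15.65%/12 = 0.0130417; payment = 46,000 × 0.0130417 / (1 − (1+0.0130417)^−84) = $904.51.
Total paid = 84 × $904.51 = $75,978.84; interest = $75,978.84 − $46,000 = $29,978.84.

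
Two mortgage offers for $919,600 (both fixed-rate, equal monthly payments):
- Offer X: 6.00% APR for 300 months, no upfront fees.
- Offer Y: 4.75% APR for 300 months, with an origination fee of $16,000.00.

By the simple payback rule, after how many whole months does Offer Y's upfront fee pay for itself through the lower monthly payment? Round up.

Offer X: at 6.00% the monthly rate is 0.0050000, so the payment is 919,600 × 0.0050000 / (1 − 1.0050000^−300) = $5,925.00.
Offer Y: monthly rate = 4.75%/12 = 0.0039583; payment = 919,600 × 0.0039583 / (1 − (1+0.0039583)^−300) = $5,242.80.
Monthly savings = $5,925.00 − $5,242.80 = $682.20.
Break-even = $16,000.00 / $682.20 = 23.45 → 24 months.

24 months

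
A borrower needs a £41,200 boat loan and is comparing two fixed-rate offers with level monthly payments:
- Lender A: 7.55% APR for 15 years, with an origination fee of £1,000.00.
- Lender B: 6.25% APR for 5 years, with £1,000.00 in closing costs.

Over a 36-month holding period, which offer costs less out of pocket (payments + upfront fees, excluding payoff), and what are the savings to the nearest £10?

Lender A: at 7.55% the monthly rate is 0.0062917, so the payment is 41,200 × 0.0062917 / (1 − 1.0062917^−180) = £383.10.
Lender B: monthly rate = 6.25%/12 = 0.0052083; payment = 41,200 × 0.0052083 / (1 − (1+0.0052083)^−60) = £801.31.
Over 36 months: Lender A costs 36 × £383.10 + £1,000.00 = £14,791.60; Lender B costs 36 × £801.31 + £1,000.00 = £29,847.16.
Lender A is cheaper by £29,847.16 − £14,791.60 = £15,055.56.

Lender A by £15,060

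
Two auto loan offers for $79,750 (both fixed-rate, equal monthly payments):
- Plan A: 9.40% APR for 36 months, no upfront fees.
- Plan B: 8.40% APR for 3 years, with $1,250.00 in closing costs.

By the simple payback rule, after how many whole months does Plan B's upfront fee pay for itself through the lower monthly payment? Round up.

Plan A: monthly rate = 9.4%/12 = 0.0078333; payment = 79,750 × 0.0078333 / (1 − (1+0.0078333)^−36) = $2,550.90.
Plan B: at 8.40% the monthly rate is 0.0070000, so the payment is 79,750 × 0.0070000 / (1 − 1.0070000^−36) = $2,513.82.
Monthly savings = $2,550.90 − $2,513.82 = $37.08.
Break-even = $1,250.00 / $37.08 = 33.71 → 34 months.

34 months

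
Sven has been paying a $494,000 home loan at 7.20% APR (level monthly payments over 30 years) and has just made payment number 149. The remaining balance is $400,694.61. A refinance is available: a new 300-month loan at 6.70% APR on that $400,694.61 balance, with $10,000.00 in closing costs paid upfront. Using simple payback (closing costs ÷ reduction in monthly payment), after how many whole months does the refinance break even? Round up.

17 months

Current payment = 494,000 × 7.2%/12 / (1 − (1+0.0060000)^−360) = $3,353.21.
Refinanced payment = 400,694.61 × 0.0055833 / (1 − (1+0.0055833)^−300) = $2,755.81.
Monthly savings = $3,353.21 − $2,755.81 = $597.40.
Break-even = $10,000.00 / $597.40 = 16.74 → 17 months.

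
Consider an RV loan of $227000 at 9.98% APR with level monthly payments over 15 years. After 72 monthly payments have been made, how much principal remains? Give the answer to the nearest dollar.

With monthly rate i = 9.98%/12 = 0.0083167, the balance after k of n payments is P · [(1+i)^n − (1+i)^k] / [(1+i)^n − 1].
(1+0.0083167)^180 = 4.44068780 and (1+0.0083167)^72 = 1.81543246, so the balance is 227,000 × (4.44068780 − 1.81543246) / (4.44068780 − 1) = $173,201.70.

$173,202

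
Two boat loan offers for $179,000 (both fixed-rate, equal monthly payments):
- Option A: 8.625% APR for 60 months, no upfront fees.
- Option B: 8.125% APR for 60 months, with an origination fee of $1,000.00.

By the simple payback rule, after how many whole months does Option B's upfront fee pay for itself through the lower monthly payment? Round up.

24 months

Option A: at 8.625% the monthly rate is 0.0071875, so the payment is 179,000 × 0.0071875 / (1 − 1.0071875^−60) = $3,683.25.
Option B: at 8.125% the monthly rate is 0.0067708, so the payment is 179,000 × 0.0067708 / (1 − 1.0067708^−60) = $3,640.19.
Monthly savings = $3,683.25 − $3,640.19 = $43.06.
Break-even = $1,000.00 / $43.06 = 23.22 → 24 months.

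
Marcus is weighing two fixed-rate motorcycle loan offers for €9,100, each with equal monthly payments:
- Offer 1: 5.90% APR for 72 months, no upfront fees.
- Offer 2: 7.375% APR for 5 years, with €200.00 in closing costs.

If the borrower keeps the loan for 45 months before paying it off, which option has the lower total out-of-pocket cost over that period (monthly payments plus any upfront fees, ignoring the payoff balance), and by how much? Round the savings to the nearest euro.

Offer 1 by €1,614

Offer 1: monthly rate = 5.9%/12 = 0.0049167; payment = 9,100 × 0.0049167 / (1 − (1+0.0049167)^−72) = €150.38.
Offer 2: at 7.375% the monthly rate is 0.0061458, so the payment is 9,100 × 0.0061458 / (1 − 1.0061458^−60) = €181.81.
Over 45 months: Offer 1 costs 45 × €150.38 = €6,767.10; Offer 2 costs 45 × €181.81 + €200.00 = €8,381.45.
Offer 1 is cheaper by €8,381.45 − €6,767.10 = €1,614.35.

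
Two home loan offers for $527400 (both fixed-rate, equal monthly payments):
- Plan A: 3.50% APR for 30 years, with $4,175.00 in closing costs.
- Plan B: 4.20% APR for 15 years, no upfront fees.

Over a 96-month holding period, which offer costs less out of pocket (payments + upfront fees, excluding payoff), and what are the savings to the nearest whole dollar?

Plan A: at 3.50% the monthly rate is 0.0029167, so the payment is 527,400 × 0.0029167 / (1 − 1.0029167^−360) = $2,368.26.
Plan B: monthly rate = 4.2%/12 = 0.0035000; payment = 527,400 × 0.0035000 / (1 − (1+0.0035000)^−180) = $3,954.18.
Over 96 months: Plan A costs 96 × $2,368.26 + $4,175.00 = $231,527.96; Plan B costs 96 × $3,954.18 = $379,601.28.
Plan A is cheaper by $379,601.28 − $231,527.96 = $148,073.32.

Plan A by $148,073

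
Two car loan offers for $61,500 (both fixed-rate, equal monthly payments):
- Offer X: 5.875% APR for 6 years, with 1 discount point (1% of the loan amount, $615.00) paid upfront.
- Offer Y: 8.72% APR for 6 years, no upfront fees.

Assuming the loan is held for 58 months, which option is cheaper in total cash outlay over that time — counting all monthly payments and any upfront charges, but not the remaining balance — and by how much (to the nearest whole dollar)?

Offer X by $4,282

Offer X: at 5.875% the monthly rate is 0.0048958, so the payment is 61,500 × 0.0048958 / (1 − 1.0048958^−72) = $1,015.61.
Offer Y: monthly rate = 8.72%/12 = 0.0072667; payment = 61,500 × 0.0072667 / (1 − (1+0.0072667)^−72) = $1,100.04.
Over 58 months: Offer X costs 58 × $1,015.61 + $615.00 = $59,520.38; Offer Y costs 58 × $1,100.04 = $63,802.32.
Offer X is cheaper by $63,802.32 − $59,520.38 = $4,281.94.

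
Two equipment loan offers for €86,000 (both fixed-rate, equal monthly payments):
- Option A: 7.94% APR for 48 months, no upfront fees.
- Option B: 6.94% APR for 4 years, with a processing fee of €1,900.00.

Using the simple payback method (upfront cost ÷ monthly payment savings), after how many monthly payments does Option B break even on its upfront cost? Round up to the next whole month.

Option A: at 7.94% the monthly rate is 0.0066167, so the payment is 86,000 × 0.0066167 / (1 − 1.0066167^−48) = €2,097.09.
Option B: monthly rate = 6.94%/12 = 0.0057833; payment = 86,000 × 0.0057833 / (1 − (1+0.0057833)^−48) = €2,056.98.
Monthly savings = €2,097.09 − €2,056.98 = €40.11.
Break-even = €1,900.00 / €40.11 = 47.37 → 48 months.

48 months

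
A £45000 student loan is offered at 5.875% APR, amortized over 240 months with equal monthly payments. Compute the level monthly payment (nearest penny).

£319.16

At 5.875% the monthly rate is 0.0048958, so the payment is 45,000 × 0.0048958 / (1 − 1.0048958^−240) = £319.16.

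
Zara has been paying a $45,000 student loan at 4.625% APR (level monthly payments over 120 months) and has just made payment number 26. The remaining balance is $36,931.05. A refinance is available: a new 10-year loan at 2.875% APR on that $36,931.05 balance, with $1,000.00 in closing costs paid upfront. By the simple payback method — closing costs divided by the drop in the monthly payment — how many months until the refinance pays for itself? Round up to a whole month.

9 months

Current payment = 45,000 × 4.625%/12 / (1 − (1+0.0038542)^−120) = $469.09.
Refinanced payment = 36,931.05 × 0.0023958 / (1 − (1+0.0023958)^−120) = $354.48.
Monthly savings = $469.09 − $354.48 = $114.61.
Break-even = $1,000.00 / $114.61 = 8.73 → 9 months.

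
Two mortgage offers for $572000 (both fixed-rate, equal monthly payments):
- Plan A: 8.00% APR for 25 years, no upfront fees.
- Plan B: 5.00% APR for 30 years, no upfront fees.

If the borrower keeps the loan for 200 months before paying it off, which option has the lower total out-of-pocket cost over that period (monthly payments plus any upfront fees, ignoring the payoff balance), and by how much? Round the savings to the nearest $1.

Plan A: at 8.00% the monthly rate is 0.0066667, so the payment is 572,000 × 0.0066667 / (1 − 1.0066667^−300) = $4,414.79.
Plan B: monthly rate = 5%/12 = 0.0041667; payment = 572,000 × 0.0041667 / (1 − (1+0.0041667)^−360) = $3,070.62.
Over 200 months: Plan A costs 200 × $4,414.79 = $882,958.00; Plan B costs 200 × $3,070.62 = $614,124.00.
Plan B is cheaper by $882,958.00 − $614,124.00 = $268,834.00.

Plan B by $268,834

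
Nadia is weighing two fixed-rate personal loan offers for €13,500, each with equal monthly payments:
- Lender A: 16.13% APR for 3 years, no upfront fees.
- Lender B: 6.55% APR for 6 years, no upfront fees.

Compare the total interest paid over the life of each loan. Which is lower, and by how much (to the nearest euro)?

Lender A: monthly rate = 16.13%/12 = 0.0134417; payment = 13,500 × 0.0134417 / (1 − (1+0.0134417)^−36) = €475.49.
Total interest on Lender A = 36 × €475.49 − €13,500 = €3,617.64.
Lender B: at 6.55% the monthly rate is 0.0054583, so the payment is 13,500 × 0.0054583 / (1 − 1.0054583^−72) = €227.26.
Total interest on Lender B = 72 × €227.26 − €13,500 = €2,862.72.
Lender B is lower by €754.92.

Lender B by €755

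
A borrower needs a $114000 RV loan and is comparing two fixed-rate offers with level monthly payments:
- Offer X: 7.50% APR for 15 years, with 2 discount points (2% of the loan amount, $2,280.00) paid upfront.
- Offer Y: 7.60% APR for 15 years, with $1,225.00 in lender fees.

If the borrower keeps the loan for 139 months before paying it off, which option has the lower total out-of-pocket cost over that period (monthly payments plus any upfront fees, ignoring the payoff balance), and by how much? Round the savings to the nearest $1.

Offer X: at 7.50% the monthly rate is 0.0062500, so the payment is 114,000 × 0.0062500 / (1 − 1.0062500^−180) = $1,056.79.
Offer Y: at 7.60% the monthly rate is 0.0063333, so the payment is 114,000 × 0.0063333 / (1 − 1.0063333^−180) = $1,063.28.
Over 139 months: Offer X costs 139 × $1,056.79 + $2,280.00 = $149,173.81; Offer Y costs 139 × $1,063.28 + $1,225.00 = $149,020.92.
Offer Y is cheaper by $149,173.81 − $149,020.92 = $152.89.

Offer Y by $153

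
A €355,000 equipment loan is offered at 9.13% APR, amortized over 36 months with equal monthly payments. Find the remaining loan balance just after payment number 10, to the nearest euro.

With monthly rate i = 9.13%/12 = 0.0076083, the balance after k of n payments is P · [(1+i)^n − (1+i)^k] / [(1+i)^n − 1].
(1+0.0076083)^36 = 1.31372064 and (1+0.0076083)^10 = 1.07874180, so the balance is 355,000 × (1.31372064 − 1.07874180) / (1.31372064 − 1) = €265,897.36.

€265,897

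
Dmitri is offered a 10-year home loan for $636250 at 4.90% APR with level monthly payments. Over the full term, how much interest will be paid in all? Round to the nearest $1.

$169,833

Monthly rate = 4.9%/12 = 0.0040833; payment = 636,250 × 0.0040833 / (1 − (1+0.0040833)^−120) = $6,717.36.
Total paid = 120 × $6,717.36 = $806,083.20; interest = $806,083.20 − $636,250 = $169,833.20.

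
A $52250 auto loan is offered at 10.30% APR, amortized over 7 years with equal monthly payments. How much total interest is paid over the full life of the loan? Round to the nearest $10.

$21,290

Monthly rate = 10.3%/12 = 0.0085833; payment = 52,250 × 0.0085833 / (1 − (1+0.0085833)^−84) = $875.53.
Total paid = 84 × $875.53 = $73,544.52; interest = $73,544.52 − $52,250 = $21,294.52.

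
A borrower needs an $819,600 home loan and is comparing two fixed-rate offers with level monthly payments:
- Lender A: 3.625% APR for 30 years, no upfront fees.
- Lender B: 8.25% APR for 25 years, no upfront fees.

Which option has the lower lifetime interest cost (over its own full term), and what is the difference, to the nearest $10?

Lender A: at 3.625% the monthly rate is 0.0030208, so the payment is 819,600 × 0.0030208 / (1 − 1.0030208^−360) = $3,737.80.
Total interest on Lender A = 360 × $3,737.80 − $819,600 = $526,008.00.
Lender B: monthly rate = 8.25%/12 = 0.0068750; payment = 819,600 × 0.0068750 / (1 − (1+0.0068750)^−300) = $6,462.14.
Total interest on Lender B = 300 × $6,462.14 − $819,600 = $1,119,042.00.
Lender A is lower by $593,034.00.

Lender A by $593,030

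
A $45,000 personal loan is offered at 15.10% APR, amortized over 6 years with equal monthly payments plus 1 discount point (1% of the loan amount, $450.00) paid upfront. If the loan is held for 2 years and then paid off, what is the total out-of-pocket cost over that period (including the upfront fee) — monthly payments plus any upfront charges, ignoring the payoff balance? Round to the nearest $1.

$23,345

Monthly rate = 15.1%/12 = 0.0125833; payment = 45,000 × 0.0125833 / (1 − (1+0.0125833)^−72) = $953.97.
Total outlay = 24 × $953.97 + $450.00 = $23,345.28.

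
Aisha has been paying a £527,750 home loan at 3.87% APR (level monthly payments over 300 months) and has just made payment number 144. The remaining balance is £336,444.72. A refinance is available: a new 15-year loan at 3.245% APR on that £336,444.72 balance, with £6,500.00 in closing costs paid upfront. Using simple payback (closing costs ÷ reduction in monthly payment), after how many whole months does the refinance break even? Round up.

Current payment = 527,750 × 3.87%/12 / (1 − (1+0.0032250)^−300) = £2,747.92.
Refinanced payment = 336,444.72 × 0.0027042 / (1 − (1+0.0027042)^−180) = £2,363.27.
Monthly savings = £2,747.92 − £2,363.27 = £384.65.
Break-even = £6,500.00 / £384.65 = 16.90 → 17 months.

17 months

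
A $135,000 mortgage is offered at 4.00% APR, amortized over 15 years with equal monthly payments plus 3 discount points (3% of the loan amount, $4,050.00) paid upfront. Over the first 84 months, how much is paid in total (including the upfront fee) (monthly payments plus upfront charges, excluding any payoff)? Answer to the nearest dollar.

At 4.00% the monthly rate is 0.0033333, so the payment is 135,000 × 0.0033333 / (1 − 1.0033333^−180) = $998.58.
Total outlay = 84 × $998.58 + $4,050.00 = $87,930.72.

$87,931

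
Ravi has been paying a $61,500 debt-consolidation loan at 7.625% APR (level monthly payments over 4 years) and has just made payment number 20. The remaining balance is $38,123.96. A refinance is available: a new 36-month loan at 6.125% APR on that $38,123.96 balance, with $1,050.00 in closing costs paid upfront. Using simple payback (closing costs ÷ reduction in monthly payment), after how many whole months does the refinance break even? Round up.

4 months

Current payment = 61,500 × 7.625%/12 / (1 − (1+0.0063542)^−48) = $1,490.59.
Refinanced payment = 38,123.96 × 0.0051042 / (1 − (1+0.0051042)^−36) = $1,161.97.
Monthly savings = $1,490.59 − $1,161.97 = $328.62.
Break-even = $1,050.00 / $328.62 = 3.20 → 4 months.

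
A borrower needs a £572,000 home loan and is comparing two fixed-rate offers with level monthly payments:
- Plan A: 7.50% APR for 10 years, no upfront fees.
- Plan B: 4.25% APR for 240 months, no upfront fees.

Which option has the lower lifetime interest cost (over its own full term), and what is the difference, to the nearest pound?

Plan A by £35,316

Plan A: monthly rate = 7.5%/12 = 0.0062500; payment = 572,000 × 0.0062500 / (1 − (1+0.0062500)^−120) = £6,789.74.
Total interest on Plan A = 120 × £6,789.74 − £572,000 = £242,768.80.
Plan B: monthly rate = 4.25%/12 = 0.0035417; payment = 572,000 × 0.0035417 / (1 − (1+0.0035417)^−240) = £3,542.02.
Total interest on Plan B = 240 × £3,542.02 − £572,000 = £278,084.80.
Plan A is lower by £35,316.00.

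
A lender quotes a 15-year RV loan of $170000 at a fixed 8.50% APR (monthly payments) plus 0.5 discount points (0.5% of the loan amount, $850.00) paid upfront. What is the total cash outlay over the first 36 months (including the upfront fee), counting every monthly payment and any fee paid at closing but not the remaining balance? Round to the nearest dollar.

$61,116

At 8.50% the monthly rate is 0.0070833, so the payment is 170,000 × 0.0070833 / (1 − 1.0070833^−180) = $1,674.06.
Total outlay = 36 × $1,674.06 + $850.00 = $61,116.16.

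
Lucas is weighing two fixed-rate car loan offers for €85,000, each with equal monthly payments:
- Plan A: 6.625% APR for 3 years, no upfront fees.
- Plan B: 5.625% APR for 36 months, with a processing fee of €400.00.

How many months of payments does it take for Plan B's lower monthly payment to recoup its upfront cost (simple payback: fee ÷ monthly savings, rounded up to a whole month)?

11 months

Plan A: at 6.625% the monthly rate is 0.0055208, so the payment is 85,000 × 0.0055208 / (1 − 1.0055208^−36) = €2,610.00.
Plan B: monthly rate = 5.625%/12 = 0.0046875; payment = 85,000 × 0.0046875 / (1 − (1+0.0046875)^−36) = €2,571.45.
Monthly savings = €2,610.00 − €2,571.45 = €38.55.
Break-even = €400.00 / €38.55 = 10.38 → 11 months.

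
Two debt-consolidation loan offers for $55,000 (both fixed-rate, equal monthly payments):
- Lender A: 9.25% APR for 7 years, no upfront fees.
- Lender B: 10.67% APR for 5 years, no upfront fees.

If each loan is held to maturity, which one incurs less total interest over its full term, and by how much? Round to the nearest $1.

Lender B by $3,711

Lender A: monthly rate = 9.25%/12 = 0.0077083; payment = 55,000 × 0.0077083 / (1 − (1+0.0077083)^−84) = $891.89.
Total interest on Lender A = 84 × $891.89 − $55,000 = $19,918.76.
Lender B: at 10.67% the monthly rate is 0.0088917, so the payment is 55,000 × 0.0088917 / (1 − 1.0088917^−60) = $1,186.80.
Total interest on Lender B = 60 × $1,186.80 − $55,000 = $16,208.00.
Lender B is lower by $3,710.76.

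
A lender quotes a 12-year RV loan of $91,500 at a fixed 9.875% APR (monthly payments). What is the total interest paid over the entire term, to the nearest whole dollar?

Monthly rate = 9.875%/12 = 0.0082292; payment = 91,500 × 0.0082292 / (1 − (1+0.0082292)^−144) = $1,086.90.
Total paid = 144 × $1,086.90 = $156,513.60; interest = $156,513.60 − $91,500 = $65,013.60.

$65,014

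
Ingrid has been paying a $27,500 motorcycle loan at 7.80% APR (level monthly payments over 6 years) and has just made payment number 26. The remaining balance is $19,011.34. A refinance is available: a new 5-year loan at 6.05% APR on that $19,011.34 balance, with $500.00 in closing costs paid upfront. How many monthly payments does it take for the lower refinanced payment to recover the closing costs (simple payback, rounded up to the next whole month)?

Current payment = 27,500 × 7.8%/12 / (1 − (1+0.0065000)^−72) = $479.48.
Refinanced payment = 19,011.34 × 0.0050417 / (1 − (1+0.0050417)^−60) = $367.98.
Monthly savings = $479.48 − $367.98 = $111.50.
Break-even = $500.00 / $111.50 = 4.48 → 5 months.

5 months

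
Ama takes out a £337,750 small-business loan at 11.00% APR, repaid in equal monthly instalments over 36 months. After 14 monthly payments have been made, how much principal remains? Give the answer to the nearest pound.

£219,399

With monthly rate i = 11%/12 = 0.0091667, the balance after k of n payments is P · [(1+i)^n − (1+i)^k] / [(1+i)^n − 1].
(1+0.0091667)^36 = 1.38887863 and (1+0.0091667)^14 = 1.13626743, so the balance is 337,750 × (1.38887863 − 1.13626743) / (1.38887863 − 1) = £219,398.61.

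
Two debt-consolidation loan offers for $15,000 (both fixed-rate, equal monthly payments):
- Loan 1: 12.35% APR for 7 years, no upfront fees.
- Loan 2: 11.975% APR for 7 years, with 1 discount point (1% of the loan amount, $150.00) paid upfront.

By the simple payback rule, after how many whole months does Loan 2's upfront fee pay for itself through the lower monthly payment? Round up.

50 months

Loan 1: at 12.35% the monthly rate is 0.0102917, so the payment is 15,000 × 0.0102917 / (1 − 1.0102917^−84) = $267.61.
Loan 2: at 11.975% the monthly rate is 0.0099792, so the payment is 15,000 × 0.0099792 / (1 − 1.0099792^−84) = $264.59.
Monthly savings = $267.61 − $264.59 = $3.02.
Break-even = $150.00 / $3.02 = 49.67 → 50 months.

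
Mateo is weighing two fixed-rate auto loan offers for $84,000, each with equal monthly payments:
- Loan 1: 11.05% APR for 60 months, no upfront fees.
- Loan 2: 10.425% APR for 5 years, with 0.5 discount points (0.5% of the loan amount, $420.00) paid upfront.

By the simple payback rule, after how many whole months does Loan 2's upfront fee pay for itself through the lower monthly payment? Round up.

17 months

Loan 1: at 11.05% the monthly rate is 0.0092083, so the payment is 84,000 × 0.0092083 / (1 − 1.0092083^−60) = $1,828.46.
Loan 2: at 10.425% the monthly rate is 0.0086875, so the payment is 84,000 × 0.0086875 / (1 − 1.0086875^−60) = $1,802.37.
Monthly savings = $1,828.46 − $1,802.37 = $26.09.
Break-even = $420.00 / $26.09 = 16.10 → 17 months.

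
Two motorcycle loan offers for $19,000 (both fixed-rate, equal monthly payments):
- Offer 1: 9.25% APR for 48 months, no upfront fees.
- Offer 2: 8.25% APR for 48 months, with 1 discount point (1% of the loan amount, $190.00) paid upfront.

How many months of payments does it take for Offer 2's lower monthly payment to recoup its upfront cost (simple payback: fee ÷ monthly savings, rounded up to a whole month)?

22 months

Offer 1: monthly rate = 9.25%/12 = 0.0077083; payment = 19,000 × 0.0077083 / (1 − (1+0.0077083)^−48) = $475.07.
Offer 2: monthly rate = 8.25%/12 = 0.0068750; payment = 19,000 × 0.0068750 / (1 − (1+0.0068750)^−48) = $466.08.
Monthly savings = $475.07 − $466.08 = $8.99.
Break-even = $190.00 / $8.99 = 21.13 → 22 months.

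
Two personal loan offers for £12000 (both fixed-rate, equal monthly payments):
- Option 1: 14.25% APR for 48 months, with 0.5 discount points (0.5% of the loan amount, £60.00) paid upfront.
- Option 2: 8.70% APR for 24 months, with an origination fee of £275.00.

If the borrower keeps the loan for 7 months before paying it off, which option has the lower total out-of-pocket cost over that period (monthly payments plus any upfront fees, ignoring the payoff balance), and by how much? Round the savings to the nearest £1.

Option 1 by £1,735

Option 1: monthly rate = 14.25%/12 = 0.0118750; payment = 12,000 × 0.0118750 / (1 − (1+0.0118750)^−48) = £329.42.
Option 2: at 8.70% the monthly rate is 0.0072500, so the payment is 12,000 × 0.0072500 / (1 − 1.0072500^−24) = £546.57.
Over 7 months: Option 1 costs 7 × £329.42 + £60.00 = £2,365.94; Option 2 costs 7 × £546.57 + £275.00 = £4,100.99.
Option 1 is cheaper by £4,100.99 − £2,365.94 = £1,735.05.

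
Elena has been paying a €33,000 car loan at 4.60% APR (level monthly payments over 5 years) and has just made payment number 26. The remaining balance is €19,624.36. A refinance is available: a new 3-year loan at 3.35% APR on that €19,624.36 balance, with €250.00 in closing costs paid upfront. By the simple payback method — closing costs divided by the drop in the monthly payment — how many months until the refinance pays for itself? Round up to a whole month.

6 months

Current payment = 33,000 × 4.6%/12 / (1 − (1+0.0038333)^−60) = €616.72.
Refinanced payment = 19,624.36 × 0.0027917 / (1 − (1+0.0027917)^−36) = €573.73.
Monthly savings = €616.72 − €573.73 = €42.99.
Break-even = €250.00 / €42.99 = 5.82 → 6 months.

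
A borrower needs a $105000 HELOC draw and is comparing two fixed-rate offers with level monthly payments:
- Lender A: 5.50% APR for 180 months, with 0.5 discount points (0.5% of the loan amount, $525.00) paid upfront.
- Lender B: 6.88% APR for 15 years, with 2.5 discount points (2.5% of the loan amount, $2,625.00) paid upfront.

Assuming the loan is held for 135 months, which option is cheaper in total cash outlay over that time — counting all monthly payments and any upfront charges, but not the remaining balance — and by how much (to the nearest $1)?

Lender A by $12,738

Lender A: at 5.50% the monthly rate is 0.0045833, so the payment is 105,000 × 0.0045833 / (1 − 1.0045833^−180) = $857.94.
Lender B: monthly rate = 6.88%/12 = 0.0057333; payment = 105,000 × 0.0057333 / (1 − (1+0.0057333)^−180) = $936.74.
Over 135 months: Lender A costs 135 × $857.94 + $525.00 = $116,346.90; Lender B costs 135 × $936.74 + $2,625.00 = $129,084.90.
Lender A is cheaper by $129,084.90 − $116,346.90 = $12,738.00.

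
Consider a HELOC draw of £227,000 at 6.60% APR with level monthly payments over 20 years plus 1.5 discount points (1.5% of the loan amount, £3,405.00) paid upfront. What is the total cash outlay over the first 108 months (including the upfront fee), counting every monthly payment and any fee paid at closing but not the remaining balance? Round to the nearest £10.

£187,640

At 6.60% the monthly rate is 0.0055000, so the payment is 227,000 × 0.0055000 / (1 − 1.0055000^−240) = £1,705.84.
Total outlay = 108 × £1,705.84 + £3,405.00 = £187,635.72.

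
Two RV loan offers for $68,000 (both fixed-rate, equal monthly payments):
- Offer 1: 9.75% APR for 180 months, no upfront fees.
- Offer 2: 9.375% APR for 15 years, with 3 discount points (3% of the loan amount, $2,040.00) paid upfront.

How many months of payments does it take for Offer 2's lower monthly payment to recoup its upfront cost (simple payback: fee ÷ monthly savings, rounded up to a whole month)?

133 months

Offer 1: at 9.75% the monthly rate is 0.0081250, so the payment is 68,000 × 0.0081250 / (1 − 1.0081250^−180) = $720.37.
Offer 2: at 9.375% the monthly rate is 0.0078125, so the payment is 68,000 × 0.0078125 / (1 − 1.0078125^−180) = $704.95.
Monthly savings = $720.37 − $704.95 = $15.42.
Break-even = $2,040.00 / $15.42 = 132.30 → 133 months.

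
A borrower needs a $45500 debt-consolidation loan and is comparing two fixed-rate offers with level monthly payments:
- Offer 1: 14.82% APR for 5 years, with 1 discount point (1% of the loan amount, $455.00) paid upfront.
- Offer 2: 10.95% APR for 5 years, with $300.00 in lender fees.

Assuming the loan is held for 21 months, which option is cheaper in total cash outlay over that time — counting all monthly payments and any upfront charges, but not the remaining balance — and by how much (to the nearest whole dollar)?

Offer 2 by $2,045

Offer 1: monthly rate = 14.82%/12 = 0.0123500; payment = 45,500 × 0.0123500 / (1 − (1+0.0123500)^−60) = $1,078.15.
Offer 2: at 10.95% the monthly rate is 0.0091250, so the payment is 45,500 × 0.0091250 / (1 − 1.0091250^−60) = $988.15.
Over 21 months: Offer 1 costs 21 × $1,078.15 + $455.00 = $23,096.15; Offer 2 costs 21 × $988.15 + $300.00 = $21,051.15.
Offer 2 is cheaper by $23,096.15 − $21,051.15 = $2,045.00.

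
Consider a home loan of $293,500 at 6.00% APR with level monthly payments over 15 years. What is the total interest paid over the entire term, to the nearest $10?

Monthly rate = 6%/12 = 0.0050000; payment = 293,500 × 0.0050000 / (1 − (1+0.0050000)^−180) = $2,476.72.
Total paid = 180 × $2,476.72 = $445,809.60; interest = $445,809.60 − $293,500 = $152,309.60.

$152,310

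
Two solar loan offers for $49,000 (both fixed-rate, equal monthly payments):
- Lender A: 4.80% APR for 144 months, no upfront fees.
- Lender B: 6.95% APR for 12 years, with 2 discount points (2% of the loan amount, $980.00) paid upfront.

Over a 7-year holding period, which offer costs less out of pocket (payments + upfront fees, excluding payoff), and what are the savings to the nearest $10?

Lender A by $5,540

Lender A: at 4.80% the monthly rate is 0.0040000, so the payment is 49,000 × 0.0040000 / (1 − 1.0040000^−144) = $448.30.
Lender B: at 6.95% the monthly rate is 0.0057917, so the payment is 49,000 × 0.0057917 / (1 − 1.0057917^−144) = $502.60.
Over 84 months: Lender A costs 84 × $448.30 = $37,657.20; Lender B costs 84 × $502.60 + $980.00 = $43,198.40.
Lender A is cheaper by $43,198.40 − $37,657.20 = $5,541.20.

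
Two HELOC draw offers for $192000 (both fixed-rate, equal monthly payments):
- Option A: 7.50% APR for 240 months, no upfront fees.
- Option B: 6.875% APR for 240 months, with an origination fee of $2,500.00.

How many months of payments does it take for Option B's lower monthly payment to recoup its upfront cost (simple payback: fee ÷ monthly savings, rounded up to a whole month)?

35 months

Option A: monthly rate = 7.5%/12 = 0.0062500; payment = 192,000 × 0.0062500 / (1 − (1+0.0062500)^−240) = $1,546.74.
Option B: at 6.875% the monthly rate is 0.0057292, so the payment is 192,000 × 0.0057292 / (1 − 1.0057292^−240) = $1,474.20.
Monthly savings = $1,546.74 − $1,474.20 = $72.54.
Break-even = $2,500.00 / $72.54 = 34.46 → 35 months.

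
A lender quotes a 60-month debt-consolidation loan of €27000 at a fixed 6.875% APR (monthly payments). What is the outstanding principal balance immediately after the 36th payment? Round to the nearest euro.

€11,921

With monthly rate i = 6.875%/12 = 0.0057292, the balance after k of n payments is P · [(1+i)^n − (1+i)^k] / [(1+i)^n − 1].
(1+0.0057292)^60 = 1.40884334 and (1+0.0057292)^36 = 1.22833725, so the balance is 27,000 × (1.40884334 − 1.22833725) / (1.40884334 − 1) = €11,920.62.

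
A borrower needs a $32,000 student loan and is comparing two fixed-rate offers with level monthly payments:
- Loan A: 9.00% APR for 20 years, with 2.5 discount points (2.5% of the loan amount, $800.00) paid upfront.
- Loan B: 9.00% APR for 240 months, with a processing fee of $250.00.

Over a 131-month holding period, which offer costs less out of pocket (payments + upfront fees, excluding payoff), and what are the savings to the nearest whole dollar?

Loan B by $550

Loan A: at 9.00% the monthly rate is 0.0075000, so the payment is 32,000 × 0.0075000 / (1 − 1.0075000^−240) = $287.91.
Loan B: at 9.00% the monthly rate is 0.0075000, so the payment is 32,000 × 0.0075000 / (1 − 1.0075000^−240) = $287.91.
Over 131 months: Loan A costs 131 × $287.91 + $800.00 = $38,516.21; Loan B costs 131 × $287.91 + $250.00 = $37,966.21.
Loan B is cheaper by $38,516.21 − $37,966.21 = $550.00.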